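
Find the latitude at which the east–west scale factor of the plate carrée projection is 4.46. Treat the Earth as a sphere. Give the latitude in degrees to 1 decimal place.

Plate carrée: h = 1, k = sec φ along parallels.
sec φ = 4.46  ⇒  cos φ = 0.2242  ⇒  φ ≈ 77.0°.

77.0°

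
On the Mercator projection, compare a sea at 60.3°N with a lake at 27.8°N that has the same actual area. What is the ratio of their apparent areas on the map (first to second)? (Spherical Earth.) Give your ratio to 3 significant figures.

Mercator areal scale is sec²φ.
At 60.3°: sec²(60.3°) = 1/0.4955² = 4.074.
At 27.8°: sec²(27.8°) = 1/0.8846² = 1.278.
Ratio = 4.074/1.278 = cos²(27.8°)/cos²(60.3°) ≈ 3.19.

3.19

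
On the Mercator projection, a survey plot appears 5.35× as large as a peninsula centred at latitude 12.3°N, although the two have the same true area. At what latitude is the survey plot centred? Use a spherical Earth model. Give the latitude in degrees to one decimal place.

Mercator areal scale is sec²φ, so apparent-area ratio = sec²φ₁ / sec²φ₂ = cos²φ₂ / cos²φ₁.
cos²φ₂ / cos²φ₁ = 5.35  ⇒  cos φ₁ = cos 12.3° / √5.35 = 0.9770/2.313 = 0.4224.
φ₁ = arccos(0.4224) ≈ 65.0°.

65.0°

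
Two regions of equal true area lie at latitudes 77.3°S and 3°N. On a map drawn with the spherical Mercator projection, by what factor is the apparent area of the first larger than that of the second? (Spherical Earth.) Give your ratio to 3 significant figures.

Mercator areal scale is sec²φ.
At 77.3°: sec²(77.3°) = 1/0.2198² = 20.69.
At 3°: sec²(3°) = 1/0.9986² = 1.003.
Ratio = 20.69/1.003 = cos²(3°)/cos²(77.3°) ≈ 20.6.

20.6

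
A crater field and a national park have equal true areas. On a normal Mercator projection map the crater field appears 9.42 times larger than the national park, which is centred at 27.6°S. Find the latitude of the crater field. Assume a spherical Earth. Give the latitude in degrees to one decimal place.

Mercator areal scale is sec²φ, so apparent-area ratio = sec²φ₁ / sec²φ₂ = cos²φ₂ / cos²φ₁.
cos²φ₂ / cos²φ₁ = 9.42  ⇒  cos φ₁ = cos 27.6° / √9.42 = 0.8862/3.069 = 0.2887.
φ₁ = arccos(0.2887) ≈ 73.2°.

73.2°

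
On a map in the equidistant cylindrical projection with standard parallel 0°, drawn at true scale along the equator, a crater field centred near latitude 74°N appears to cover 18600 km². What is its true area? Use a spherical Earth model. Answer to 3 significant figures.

5130 km²

Plate carrée maps x = Rλ, y = Rφ. The meridian scale is h = 1 and the parallel scale is k = 1/cos φ = sec φ.
Areal scale = h·k = 1 × sec φ; at 74°, h = 1.000, k = 3.628, so h·k = 3.628.
True area = apparent / (areal scale) = 18600 / 3.628 ≈ 5130 km².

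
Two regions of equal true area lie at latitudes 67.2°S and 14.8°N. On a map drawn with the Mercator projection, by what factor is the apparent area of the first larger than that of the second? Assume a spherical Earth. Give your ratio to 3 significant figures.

6.22

Mercator is conformal with k = sec φ, so areal scale = k² = sec²φ.
At 67.2°: sec²(67.2°) = 1/0.3875² = 6.659.
At 14.8°: sec²(14.8°) = 1/0.9668² = 1.070.
Ratio = 6.659/1.070 = cos²(14.8°)/cos²(67.2°) ≈ 6.22.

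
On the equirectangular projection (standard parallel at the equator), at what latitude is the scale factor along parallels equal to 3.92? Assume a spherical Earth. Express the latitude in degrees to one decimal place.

Plate carrée: h = 1, k = sec φ along parallels.
sec φ = 3.92  ⇒  cos φ = 0.2551  ⇒  φ ≈ 75.2°.

75.2°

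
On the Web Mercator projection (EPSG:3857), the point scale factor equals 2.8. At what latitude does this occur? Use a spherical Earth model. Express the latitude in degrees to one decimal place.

Mercator scale is k = sec φ = 1/cos φ.
1/cos φ = 2.8  ⇒  cos φ = 0.3571  ⇒  φ = arccos(0.3571) ≈ 69.1°.

69.1°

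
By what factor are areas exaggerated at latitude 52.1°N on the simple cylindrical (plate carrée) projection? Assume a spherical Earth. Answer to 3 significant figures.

1.63

For the equirectangular projection with φ₀ = 0 (plate carrée), h = 1 along meridians and k = sec φ along parallels.
Areal scale = h·k = 1 × sec φ; at 52.1°, h = 1.000, k = 1.628, so h·k = 1.628.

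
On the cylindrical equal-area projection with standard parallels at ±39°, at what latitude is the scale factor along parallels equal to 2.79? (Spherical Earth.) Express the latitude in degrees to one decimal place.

For cylindrical equal-area with standard parallel φ₀, h = cos φ / cos φ₀ and k = cos φ₀ / cos φ, so h·k = 1.
k = cos φ₀ / cos φ = 2.79  ⇒  cos φ = cos 39° / 2.79 = 0.2785.
φ = arccos(0.2785) ≈ 73.8°.

73.8°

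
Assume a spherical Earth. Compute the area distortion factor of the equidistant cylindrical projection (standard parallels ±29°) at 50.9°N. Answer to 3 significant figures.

1.39

With standard parallel φ₀ = 29°, the equirectangular projection gives x = Rλ cos φ₀, y = Rφ, so h = 1 and k = cos 29° / cos φ.
Areal scale = h·k = 1 × cos φ₀ / cos φ; at 50.9°, h = 1.000, k = 1.387, so h·k = 1.387.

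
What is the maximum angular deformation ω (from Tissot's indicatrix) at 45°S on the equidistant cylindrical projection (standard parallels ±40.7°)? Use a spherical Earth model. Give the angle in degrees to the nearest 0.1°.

4.0°

In the equirectangular projection with standard parallel φ₀ = 40.7° (x = Rλ cos φ₀, y = Rφ), meridians are true-scale (h = 1) and the parallel scale is k = cos φ₀ / cos φ.
At 45°: h = 1.000, k = 1.072; principal scales a = 1.072, b = 1.000.
sin(ω/2) = (a − b)/(a + b) = 0.07216/2.072 = 0.03483, so ω = 2 arcsin(0.03483) ≈ 4.0°.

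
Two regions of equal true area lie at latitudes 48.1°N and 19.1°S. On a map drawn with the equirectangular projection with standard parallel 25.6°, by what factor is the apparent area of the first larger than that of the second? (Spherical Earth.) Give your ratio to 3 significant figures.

1.41

The equidistant cylindrical projection with φ₀ = 25.6° has h = 1 (meridians true) and k = cos φ₀ / cos φ along parallels.
Areal scale at 48.1°: h·k = 1.000 × 1.350 = 1.350.
Areal scale at 19.1°: h·k = 1.000 × 0.9544 = 0.9544.
Ratio = 1.350/0.9544 ≈ 1.41.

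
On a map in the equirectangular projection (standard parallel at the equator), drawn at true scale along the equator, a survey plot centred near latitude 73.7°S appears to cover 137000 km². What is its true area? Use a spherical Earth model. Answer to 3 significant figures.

38500 km²

In the plate carrée (x = Rλ, y = Rφ), meridians are true-scale (h = 1) and parallels are stretched by k = sec φ.
Areal scale = h·k = 1 × sec φ; at 73.7°, h = 1.000, k = 3.563, so h·k = 3.563.
True area = apparent / (areal scale) = 137000 / 3.563 ≈ 38500 km².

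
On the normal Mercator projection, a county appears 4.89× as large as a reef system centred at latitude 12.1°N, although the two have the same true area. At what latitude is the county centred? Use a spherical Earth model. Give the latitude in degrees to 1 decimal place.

63.8°

For equal true areas on Mercator, apparent areas scale as sec²φ, so the ratio is cos²φ₂ / cos²φ₁.
cos²φ₂ / cos²φ₁ = 4.89  ⇒  cos φ₁ = cos 12.1° / √4.89 = 0.9778/2.211 = 0.4422.
φ₁ = arccos(0.4422) ≈ 63.8°.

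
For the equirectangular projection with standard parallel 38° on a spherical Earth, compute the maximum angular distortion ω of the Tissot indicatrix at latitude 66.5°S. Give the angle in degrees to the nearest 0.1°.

In the equirectangular projection with standard parallel φ₀ = 38° (x = Rλ cos φ₀, y = Rφ), meridians are true-scale (h = 1) and the parallel scale is k = cos φ₀ / cos φ.
At 66.5°: h = 1.000, k = 1.976; principal scales a = 1.976, b = 1.000.
sin(ω/2) = (a − b)/(a + b) = 0.9762/2.976 = 0.3280, so ω = 2 arcsin(0.3280) ≈ 38.3°.

38.3°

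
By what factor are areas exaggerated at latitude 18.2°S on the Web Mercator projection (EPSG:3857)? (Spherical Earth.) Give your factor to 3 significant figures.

Mercator is conformal, so the point scale is isotropic: h = k = sec φ = 1/cos φ.
Areal scale = k² = sec²φ = 1/cos²(18.2°) = 1/0.9500² = 1.108.

1.11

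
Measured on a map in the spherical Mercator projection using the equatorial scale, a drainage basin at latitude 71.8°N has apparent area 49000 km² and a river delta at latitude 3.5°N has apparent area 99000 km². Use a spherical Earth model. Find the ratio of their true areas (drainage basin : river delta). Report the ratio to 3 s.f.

Since Mercator area scale is 1/cos²φ, the true area equals the apparent area multiplied by cos²φ.
True area of drainage basin: 49000 × cos²(71.8°) = 49000 × 0.09755 = 4780 km².
True area of river delta: 99000 × cos²(3.5°) = 99000 × 0.9963 = 98630 km².
Ratio = 4780 / 98630 ≈ 0.0485.

0.0485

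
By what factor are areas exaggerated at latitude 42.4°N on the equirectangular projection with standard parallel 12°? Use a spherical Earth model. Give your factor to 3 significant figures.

1.32

The equidistant cylindrical projection with φ₀ = 12° has h = 1 (meridians true) and k = cos φ₀ / cos φ along parallels.
Areal scale = h·k = 1 × cos φ₀ / cos φ; at 42.4°, h = 1.000, k = 1.325, so h·k = 1.325.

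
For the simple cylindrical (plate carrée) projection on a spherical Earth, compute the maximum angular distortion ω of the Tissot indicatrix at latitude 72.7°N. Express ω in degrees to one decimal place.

For the equirectangular projection with φ₀ = 0 (plate carrée), h = 1 along meridians and k = sec φ along parallels.
At 72.7°: h = 1.000, k = 3.363; principal scales a = 3.363, b = 1.000.
sin(ω/2) = (a − b)/(a + b) = 2.363/4.363 = 0.5416, so ω = 2 arcsin(0.5416) ≈ 65.6°.

65.6°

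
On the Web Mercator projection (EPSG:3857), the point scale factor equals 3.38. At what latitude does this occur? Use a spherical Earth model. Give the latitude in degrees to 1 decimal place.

72.8°

Mercator scale is k = sec φ = 1/cos φ.
1/cos φ = 3.38  ⇒  cos φ = 0.2959  ⇒  φ = arccos(0.2959) ≈ 72.8°.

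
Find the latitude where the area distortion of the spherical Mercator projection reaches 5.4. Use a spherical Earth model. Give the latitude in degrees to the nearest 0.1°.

64.5°

Mercator areal scale is sec²φ.
sec²φ = 5.4  ⇒  cos²φ = 0.1852  ⇒  cos φ = 0.4303.
φ = arccos(0.4303) ≈ 64.5°.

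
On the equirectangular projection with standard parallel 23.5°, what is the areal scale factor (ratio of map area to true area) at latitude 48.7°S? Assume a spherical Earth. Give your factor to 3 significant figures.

1.39

With standard parallel φ₀ = 23.5°, the equirectangular projection gives x = Rλ cos φ₀, y = Rφ, so h = 1 and k = cos 23.5° / cos φ.
Areal scale = h·k = 1 × cos φ₀ / cos φ; at 48.7°, h = 1.000, k = 1.389, so h·k = 1.389.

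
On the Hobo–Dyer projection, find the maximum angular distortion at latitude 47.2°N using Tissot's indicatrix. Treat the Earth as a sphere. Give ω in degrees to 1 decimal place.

17.7°

The Hobo–Dyer projection is cylindrical equal-area with φ₀ = 37.5°. For cylindrical equal-area with standard parallel φ₀, h = cos φ / cos φ₀ and k = cos φ₀ / cos φ, so h·k = 1.
At 47.2°: h = 0.8564, k = 1.168; principal scales a = 1.168, b = 0.8564.
sin(ω/2) = (a − b)/(a + b) = 0.3112/2.024 = 0.1538, so ω = 2 arcsin(0.1538) ≈ 17.7°.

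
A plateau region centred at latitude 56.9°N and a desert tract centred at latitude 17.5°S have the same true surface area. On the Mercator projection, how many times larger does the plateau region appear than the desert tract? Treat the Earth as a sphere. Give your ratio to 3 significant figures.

3.05

On Mercator, area is exaggerated by sec²φ = 1/cos²φ.
At 56.9°: sec²(56.9°) = 1/0.5461² = 3.353.
At 17.5°: sec²(17.5°) = 1/0.9537² = 1.099.
Ratio = 3.353/1.099 = cos²(17.5°)/cos²(56.9°) ≈ 3.05.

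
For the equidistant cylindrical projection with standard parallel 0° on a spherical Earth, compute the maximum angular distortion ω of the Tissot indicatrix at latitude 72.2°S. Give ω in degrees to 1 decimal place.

64.2°

Plate carrée maps x = Rλ, y = Rφ. The meridian scale is h = 1 and the parallel scale is k = 1/cos φ = sec φ.
At 72.2°: h = 1.000, k = 3.271; principal scales a = 3.271, b = 1.000.
sin(ω/2) = (a − b)/(a + b) = 2.271/4.271 = 0.5318, so ω = 2 arcsin(0.5318) ≈ 64.2°.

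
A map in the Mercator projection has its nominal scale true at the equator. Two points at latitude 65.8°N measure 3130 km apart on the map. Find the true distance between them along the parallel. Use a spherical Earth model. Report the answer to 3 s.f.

Mercator is conformal, so the point scale is isotropic: h = k = sec φ = 1/cos φ.
Along the parallel at 65.8°, map distances are exaggerated by k = sec 65.8° = 2.439.
True distance = 3130 / 2.439 = 3130 × cos 65.8° ≈ 1280 km.

1280 km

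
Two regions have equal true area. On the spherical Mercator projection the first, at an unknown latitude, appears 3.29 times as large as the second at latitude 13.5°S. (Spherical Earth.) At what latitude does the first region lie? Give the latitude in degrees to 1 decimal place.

57.6°

On Mercator, (apparent₁)/(apparent₂) = sec²φ₁ / sec²φ₂ when true areas are equal.
cos²φ₂ / cos²φ₁ = 3.29  ⇒  cos φ₁ = cos 13.5° / √3.29 = 0.9724/1.814 = 0.5361.
φ₁ = arccos(0.5361) ≈ 57.6°.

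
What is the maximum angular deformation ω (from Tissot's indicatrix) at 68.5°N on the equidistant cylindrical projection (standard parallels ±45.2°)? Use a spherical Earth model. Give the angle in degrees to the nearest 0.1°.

36.8°

In the equirectangular projection with standard parallel φ₀ = 45.2° (x = Rλ cos φ₀, y = Rφ), meridians are true-scale (h = 1) and the parallel scale is k = cos φ₀ / cos φ.
At 68.5°: h = 1.000, k = 1.923; principal scales a = 1.923, b = 1.000.
sin(ω/2) = (a − b)/(a + b) = 0.9226/2.923 = 0.3157, so ω = 2 arcsin(0.3157) ≈ 36.8°.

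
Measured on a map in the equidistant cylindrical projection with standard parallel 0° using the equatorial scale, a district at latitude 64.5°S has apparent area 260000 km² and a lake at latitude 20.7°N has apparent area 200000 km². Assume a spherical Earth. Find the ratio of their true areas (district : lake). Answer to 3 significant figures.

Plate carrée has h = 1 and k = sec φ, giving areal scale sec φ; true area = (apparent area) · cos φ.
True area of district: 260000 × cos(64.5°) = 260000 × 0.4305 = 111900 km².
True area of lake: 200000 × cos(20.7°) = 200000 × 0.9354 = 187100 km².
Ratio = 111900 / 187100 ≈ 0.598.

0.598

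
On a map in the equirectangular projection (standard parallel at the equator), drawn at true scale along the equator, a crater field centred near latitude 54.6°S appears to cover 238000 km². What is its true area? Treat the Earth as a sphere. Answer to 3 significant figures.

In the plate carrée (x = Rλ, y = Rφ), meridians are true-scale (h = 1) and parallels are stretched by k = sec φ.
Areal scale = h·k = 1 × sec φ; at 54.6°, h = 1.000, k = 1.726, so h·k = 1.726.
True area = apparent / (areal scale) = 238000 / 1.726 ≈ 138000 km².

138000 km²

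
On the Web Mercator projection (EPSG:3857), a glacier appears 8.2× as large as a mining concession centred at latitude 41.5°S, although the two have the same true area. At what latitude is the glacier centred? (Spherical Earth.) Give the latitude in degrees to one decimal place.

Mercator areal scale is sec²φ, so apparent-area ratio = sec²φ₁ / sec²φ₂ = cos²φ₂ / cos²φ₁.
cos²φ₂ / cos²φ₁ = 8.2  ⇒  cos φ₁ = cos 41.5° / √8.2 = 0.7490/2.864 = 0.2615.
φ₁ = arccos(0.2615) ≈ 74.8°.

74.8°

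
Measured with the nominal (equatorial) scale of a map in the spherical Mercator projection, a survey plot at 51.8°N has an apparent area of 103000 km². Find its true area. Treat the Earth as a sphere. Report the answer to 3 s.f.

Mercator is conformal, so the point scale is isotropic: h = k = sec φ = 1/cos φ.
Areal scale = k² = sec²φ = 1/cos²(51.8°) = 1/0.6184² = 2.615.
True area = apparent / (areal scale) = 103000 / 2.615 ≈ 39400 km².

39400 km²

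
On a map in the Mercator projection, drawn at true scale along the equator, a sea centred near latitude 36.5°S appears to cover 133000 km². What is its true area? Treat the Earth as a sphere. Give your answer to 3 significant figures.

The Mercator projection is conformal; its linear scale factor is the same in every direction and equals sec φ = 1/cos φ.
Areal scale = k² = sec²φ = 1/cos²(36.5°) = 1/0.8039² = 1.548.
True area = apparent / (areal scale) = 133000 / 1.548 ≈ 85900 km².

85900 km²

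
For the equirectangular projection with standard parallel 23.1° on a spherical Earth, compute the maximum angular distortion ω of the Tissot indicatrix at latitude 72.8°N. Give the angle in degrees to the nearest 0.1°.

61.8°

With standard parallel φ₀ = 23.1°, the equirectangular projection gives x = Rλ cos φ₀, y = Rφ, so h = 1 and k = cos 23.1° / cos φ.
At 72.8°: h = 1.000, k = 3.111; principal scales a = 3.111, b = 1.000.
sin(ω/2) = (a − b)/(a + b) = 2.111/4.111 = 0.5134, so ω = 2 arcsin(0.5134) ≈ 61.8°.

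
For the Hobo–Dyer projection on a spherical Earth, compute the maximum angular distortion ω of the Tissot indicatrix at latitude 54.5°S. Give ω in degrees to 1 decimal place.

35.2°

The Hobo–Dyer projection is cylindrical equal-area with φ₀ = 37.5°. Cylindrical equal-area (φ₀ = 37.5°): h = cos φ / cos 37.5° along meridians, k = cos 37.5° / cos φ along parallels; h·k = 1.
At 54.5°: h = 0.7320, k = 1.366; principal scales a = 1.366, b = 0.7320.
sin(ω/2) = (a − b)/(a + b) = 0.6342/2.098 = 0.3023, so ω = 2 arcsin(0.3023) ≈ 35.2°.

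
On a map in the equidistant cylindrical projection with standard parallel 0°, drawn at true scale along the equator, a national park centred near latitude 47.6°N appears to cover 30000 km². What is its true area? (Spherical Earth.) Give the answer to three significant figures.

20200 km²

For the equirectangular projection with φ₀ = 0 (plate carrée), h = 1 along meridians and k = sec φ along parallels.
Areal scale = h·k = 1 × sec φ; at 47.6°, h = 1.000, k = 1.483, so h·k = 1.483.
True area = apparent / (areal scale) = 30000 / 1.483 ≈ 20200 km².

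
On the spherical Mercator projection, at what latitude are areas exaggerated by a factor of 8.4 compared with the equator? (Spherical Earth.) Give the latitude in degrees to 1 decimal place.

69.8°

Mercator areal scale is sec²φ.
sec²φ = 8.4  ⇒  cos²φ = 0.1190  ⇒  cos φ = 0.3450.
φ = arccos(0.3450) ≈ 69.8°.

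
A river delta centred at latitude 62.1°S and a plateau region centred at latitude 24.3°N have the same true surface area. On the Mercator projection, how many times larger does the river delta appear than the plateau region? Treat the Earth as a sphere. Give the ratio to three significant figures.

3.79

Mercator areal scale is sec²φ.
At 62.1°: sec²(62.1°) = 1/0.4679² = 4.567.
At 24.3°: sec²(24.3°) = 1/0.9114² = 1.204.
Ratio = 4.567/1.204 = cos²(24.3°)/cos²(62.1°) ≈ 3.79.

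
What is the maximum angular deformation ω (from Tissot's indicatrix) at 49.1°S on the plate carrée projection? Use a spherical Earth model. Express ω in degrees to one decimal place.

Plate carrée maps x = Rλ, y = Rφ. The meridian scale is h = 1 and the parallel scale is k = 1/cos φ = sec φ.
At 49.1°: h = 1.000, k = 1.527; principal scales a = 1.527, b = 1.000.
sin(ω/2) = (a − b)/(a + b) = 0.5273/2.527 = 0.2086, so ω = 2 arcsin(0.2086) ≈ 24.1°.

24.1°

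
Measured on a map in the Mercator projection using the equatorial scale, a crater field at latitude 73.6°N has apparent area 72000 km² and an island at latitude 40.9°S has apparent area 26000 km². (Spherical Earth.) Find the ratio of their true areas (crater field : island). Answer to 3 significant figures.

Since Mercator area scale is 1/cos²φ, the true area equals the apparent area multiplied by cos²φ.
True area of crater field: 72000 × cos²(73.6°) = 72000 × 0.07972 = 5740 km².
True area of island: 26000 × cos²(40.9°) = 26000 × 0.5713 = 14850 km².
Ratio = 5740 / 14850 ≈ 0.386.

0.386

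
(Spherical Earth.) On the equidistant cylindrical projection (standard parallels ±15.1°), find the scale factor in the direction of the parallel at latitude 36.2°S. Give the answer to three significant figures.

1.20

The equidistant cylindrical projection with φ₀ = 15.1° has h = 1 (meridians true) and k = cos φ₀ / cos φ along parallels.
k = cos 15.1° / cos 36.2° = 0.9655/0.8070 = 1.196.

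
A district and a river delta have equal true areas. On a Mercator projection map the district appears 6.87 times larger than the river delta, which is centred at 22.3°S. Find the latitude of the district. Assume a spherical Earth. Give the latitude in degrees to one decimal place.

Mercator areal scale is sec²φ, so apparent-area ratio = sec²φ₁ / sec²φ₂ = cos²φ₂ / cos²φ₁.
cos²φ₂ / cos²φ₁ = 6.87  ⇒  cos φ₁ = cos 22.3° / √6.87 = 0.9252/2.621 = 0.3530.
φ₁ = arccos(0.3530) ≈ 69.3°.

69.3°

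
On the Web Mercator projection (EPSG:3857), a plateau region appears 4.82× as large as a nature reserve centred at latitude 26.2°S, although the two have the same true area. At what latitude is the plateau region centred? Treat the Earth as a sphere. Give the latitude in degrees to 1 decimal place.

On Mercator, (apparent₁)/(apparent₂) = sec²φ₁ / sec²φ₂ when true areas are equal.
cos²φ₂ / cos²φ₁ = 4.82  ⇒  cos φ₁ = cos 26.2° / √4.82 = 0.8973/2.195 = 0.4087.
φ₁ = arccos(0.4087) ≈ 65.9°.

65.9°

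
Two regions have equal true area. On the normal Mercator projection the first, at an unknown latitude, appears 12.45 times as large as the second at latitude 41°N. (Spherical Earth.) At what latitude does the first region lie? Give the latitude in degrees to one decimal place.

For equal true areas on Mercator, apparent areas scale as sec²φ, so the ratio is cos²φ₂ / cos²φ₁.
cos²φ₂ / cos²φ₁ = 12.45  ⇒  cos φ₁ = cos 41° / √12.45 = 0.7547/3.528 = 0.2139.
φ₁ = arccos(0.2139) ≈ 77.6°.

77.6°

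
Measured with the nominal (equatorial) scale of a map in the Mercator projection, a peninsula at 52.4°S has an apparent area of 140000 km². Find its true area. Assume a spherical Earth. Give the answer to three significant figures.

Mercator is conformal, so the point scale is isotropic: h = k = sec φ = 1/cos φ.
Areal scale = k² = sec²φ = 1/cos²(52.4°) = 1/0.6101² = 2.686.
True area = apparent / (areal scale) = 140000 / 2.686 ≈ 52100 km².

52100 km²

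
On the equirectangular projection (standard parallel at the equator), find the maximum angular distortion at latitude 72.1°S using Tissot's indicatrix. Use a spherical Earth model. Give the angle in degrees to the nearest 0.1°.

64.0°

Plate carrée maps x = Rλ, y = Rφ. The meridian scale is h = 1 and the parallel scale is k = 1/cos φ = sec φ.
At 72.1°: h = 1.000, k = 3.254; principal scales a = 3.254, b = 1.000.
sin(ω/2) = (a − b)/(a + b) = 2.254/4.254 = 0.5298, so ω = 2 arcsin(0.5298) ≈ 64.0°.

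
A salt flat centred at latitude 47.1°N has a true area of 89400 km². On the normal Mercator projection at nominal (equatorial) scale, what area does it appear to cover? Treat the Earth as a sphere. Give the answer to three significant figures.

193000 km²

Mercator is conformal, so the point scale is isotropic: h = k = sec φ = 1/cos φ.
Areal scale = k² = sec²φ = 1/cos²(47.1°) = 1/0.6807² = 2.158.
Apparent area = 89400 × 2.158 ≈ 193000 km².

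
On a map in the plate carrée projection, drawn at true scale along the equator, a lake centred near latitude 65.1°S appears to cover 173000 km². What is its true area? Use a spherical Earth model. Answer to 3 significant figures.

72800 km²

Plate carrée maps x = Rλ, y = Rφ. The meridian scale is h = 1 and the parallel scale is k = 1/cos φ = sec φ.
Areal scale = h·k = 1 × sec φ; at 65.1°, h = 1.000, k = 2.375, so h·k = 2.375.
True area = apparent / (areal scale) = 173000 / 2.375 ≈ 72800 km².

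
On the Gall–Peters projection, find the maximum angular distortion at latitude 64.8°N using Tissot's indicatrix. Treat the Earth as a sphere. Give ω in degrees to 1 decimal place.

Gall–Peters is a cylindrical equal-area projection with standard parallels at ±45°. A cylindrical equal-area projection with standard parallel φ₀ has meridian scale h = cos φ / cos φ₀ and parallel scale k = cos φ₀ / cos φ (so areas are preserved, h·k = 1).
At 64.8°: h = 0.6021, k = 1.661; principal scales a = 1.661, b = 0.6021.
sin(ω/2) = (a − b)/(a + b) = 1.059/2.263 = 0.4678, so ω = 2 arcsin(0.4678) ≈ 55.8°.

55.8°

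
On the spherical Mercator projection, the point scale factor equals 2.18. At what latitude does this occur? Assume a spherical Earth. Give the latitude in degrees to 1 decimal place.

62.7°

Mercator scale is k = sec φ = 1/cos φ.
1/cos φ = 2.18  ⇒  cos φ = 0.4587  ⇒  φ = arccos(0.4587) ≈ 62.7°.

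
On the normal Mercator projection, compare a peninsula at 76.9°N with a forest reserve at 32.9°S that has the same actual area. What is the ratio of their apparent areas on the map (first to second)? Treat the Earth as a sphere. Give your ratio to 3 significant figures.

13.7

Mercator is conformal with k = sec φ, so areal scale = k² = sec²φ.
At 76.9°: sec²(76.9°) = 1/0.2267² = 19.47.
At 32.9°: sec²(32.9°) = 1/0.8396² = 1.419.
Ratio = 19.47/1.419 = cos²(32.9°)/cos²(76.9°) ≈ 13.7.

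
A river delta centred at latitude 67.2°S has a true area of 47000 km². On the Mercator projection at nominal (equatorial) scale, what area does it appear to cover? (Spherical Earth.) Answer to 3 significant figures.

For Mercator, h = k = sec φ (a conformal cylindrical projection has a single point scale, 1/cos φ).
Areal scale = k² = sec²φ = 1/cos²(67.2°) = 1/0.3875² = 6.659.
Apparent area = 47000 × 6.659 ≈ 313000 km².

313000 km²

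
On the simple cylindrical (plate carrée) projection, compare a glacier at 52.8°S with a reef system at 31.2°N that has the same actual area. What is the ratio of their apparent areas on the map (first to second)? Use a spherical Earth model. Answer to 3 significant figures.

1.41

Plate carrée maps x = Rλ, y = Rφ. The meridian scale is h = 1 and the parallel scale is k = 1/cos φ = sec φ.
Areal scale at 52.8°: h·k = 1.000 × 1.654 = 1.654.
Areal scale at 31.2°: h·k = 1.000 × 1.169 = 1.169.
Ratio = 1.654/1.169 ≈ 1.41.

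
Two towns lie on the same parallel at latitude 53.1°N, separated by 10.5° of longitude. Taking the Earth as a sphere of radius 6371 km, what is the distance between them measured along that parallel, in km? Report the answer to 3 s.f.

Arc length along a parallel = R cos φ · Δλ (with Δλ in radians).
= 6371 × cos 53.1° × (10.5° × π/180) = 6371 × 0.6004 × 0.1833 ≈ 701 km.

701 km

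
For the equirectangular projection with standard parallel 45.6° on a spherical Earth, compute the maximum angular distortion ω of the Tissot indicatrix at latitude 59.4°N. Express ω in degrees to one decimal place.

In the equirectangular projection with standard parallel φ₀ = 45.6° (x = Rλ cos φ₀, y = Rφ), meridians are true-scale (h = 1) and the parallel scale is k = cos φ₀ / cos φ.
At 59.4°: h = 1.000, k = 1.374; principal scales a = 1.374, b = 1.000.
sin(ω/2) = (a − b)/(a + b) = 0.3745/2.374 = 0.1577, so ω = 2 arcsin(0.1577) ≈ 18.1°.

18.1°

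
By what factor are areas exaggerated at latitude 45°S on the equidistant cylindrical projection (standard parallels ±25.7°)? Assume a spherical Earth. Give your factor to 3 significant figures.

1.27

With standard parallel φ₀ = 25.7°, the equirectangular projection gives x = Rλ cos φ₀, y = Rφ, so h = 1 and k = cos 25.7° / cos φ.
Areal scale = h·k = 1 × cos φ₀ / cos φ; at 45°, h = 1.000, k = 1.274, so h·k = 1.274.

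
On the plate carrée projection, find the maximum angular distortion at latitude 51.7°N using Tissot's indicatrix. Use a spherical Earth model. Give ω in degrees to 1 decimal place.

27.2°

Plate carrée maps x = Rλ, y = Rφ. The meridian scale is h = 1 and the parallel scale is k = 1/cos φ = sec φ.
At 51.7°: h = 1.000, k = 1.613; principal scales a = 1.613, b = 1.000.
sin(ω/2) = (a − b)/(a + b) = 0.6135/2.613 = 0.2347, so ω = 2 arcsin(0.2347) ≈ 27.2°.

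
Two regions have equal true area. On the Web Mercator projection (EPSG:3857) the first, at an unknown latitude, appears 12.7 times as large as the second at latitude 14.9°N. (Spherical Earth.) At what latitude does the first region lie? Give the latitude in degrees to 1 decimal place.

74.3°

Mercator areal scale is sec²φ, so apparent-area ratio = sec²φ₁ / sec²φ₂ = cos²φ₂ / cos²φ₁.
cos²φ₂ / cos²φ₁ = 12.7  ⇒  cos φ₁ = cos 14.9° / √12.7 = 0.9664/3.564 = 0.2712.
φ₁ = arccos(0.2712) ≈ 74.3°.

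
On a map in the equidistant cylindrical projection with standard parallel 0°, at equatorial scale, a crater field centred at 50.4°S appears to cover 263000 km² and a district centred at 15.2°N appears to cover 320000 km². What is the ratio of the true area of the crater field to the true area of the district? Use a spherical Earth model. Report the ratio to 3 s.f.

0.543

On the plate carrée, areal scale = h·k = 1 × sec φ, so true area = apparent × cos φ.
True area of crater field: 263000 × cos(50.4°) = 263000 × 0.6374 = 167600 km².
True area of district: 320000 × cos(15.2°) = 320000 × 0.9650 = 308800 km².
Ratio = 167600 / 308800 ≈ 0.543.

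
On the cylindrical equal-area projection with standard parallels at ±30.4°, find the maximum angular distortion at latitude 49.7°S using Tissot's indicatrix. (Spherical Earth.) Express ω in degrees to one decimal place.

32.5°

Cylindrical equal-area (φ₀ = 30.4°): h = cos φ / cos 30.4° along meridians, k = cos 30.4° / cos φ along parallels; h·k = 1.
At 49.7°: h = 0.7499, k = 1.334; principal scales a = 1.334, b = 0.7499.
sin(ω/2) = (a − b)/(a + b) = 0.5836/2.083 = 0.2801, so ω = 2 arcsin(0.2801) ≈ 32.5°.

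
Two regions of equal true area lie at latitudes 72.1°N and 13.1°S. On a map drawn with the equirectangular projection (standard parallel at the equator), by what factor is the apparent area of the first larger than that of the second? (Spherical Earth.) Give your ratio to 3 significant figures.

In the plate carrée (x = Rλ, y = Rφ), meridians are true-scale (h = 1) and parallels are stretched by k = sec φ.
Areal scale at 72.1°: h·k = 1.000 × 3.254 = 3.254.
Areal scale at 13.1°: h·k = 1.000 × 1.027 = 1.027.
Ratio = 3.254/1.027 ≈ 3.17.

3.17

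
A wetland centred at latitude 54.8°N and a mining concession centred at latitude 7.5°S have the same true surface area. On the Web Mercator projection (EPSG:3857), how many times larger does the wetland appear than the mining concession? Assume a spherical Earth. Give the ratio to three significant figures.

Mercator is conformal with k = sec φ, so areal scale = k² = sec²φ.
At 54.8°: sec²(54.8°) = 1/0.5764² = 3.010.
At 7.5°: sec²(7.5°) = 1/0.9914² = 1.017.
Ratio = 3.010/1.017 = cos²(7.5°)/cos²(54.8°) ≈ 2.96.

2.96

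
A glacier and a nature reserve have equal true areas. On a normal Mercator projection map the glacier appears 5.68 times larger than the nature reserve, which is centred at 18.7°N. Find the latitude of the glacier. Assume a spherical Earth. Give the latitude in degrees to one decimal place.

66.6°

On Mercator, (apparent₁)/(apparent₂) = sec²φ₁ / sec²φ₂ when true areas are equal.
cos²φ₂ / cos²φ₁ = 5.68  ⇒  cos φ₁ = cos 18.7° / √5.68 = 0.9472/2.383 = 0.3974.
φ₁ = arccos(0.3974) ≈ 66.6°.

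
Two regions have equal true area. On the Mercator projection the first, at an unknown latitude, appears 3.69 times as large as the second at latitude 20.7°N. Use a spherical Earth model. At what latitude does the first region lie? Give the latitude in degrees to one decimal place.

60.9°

For equal true areas on Mercator, apparent areas scale as sec²φ, so the ratio is cos²φ₂ / cos²φ₁.
cos²φ₂ / cos²φ₁ = 3.69  ⇒  cos φ₁ = cos 20.7° / √3.69 = 0.9354/1.921 = 0.4870.
φ₁ = arccos(0.4870) ≈ 60.9°.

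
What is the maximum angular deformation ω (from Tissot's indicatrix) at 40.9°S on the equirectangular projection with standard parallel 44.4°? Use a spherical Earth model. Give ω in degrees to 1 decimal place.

With standard parallel φ₀ = 44.4°, the equirectangular projection gives x = Rλ cos φ₀, y = Rφ, so h = 1 and k = cos 44.4° / cos φ.
At 40.9°: h = 1.000, k = 0.9453; principal scales a = 1.000, b = 0.9453.
sin(ω/2) = (a − b)/(a + b) = 0.05475/1.945 = 0.02814, so ω = 2 arcsin(0.02814) ≈ 3.2°.

3.2°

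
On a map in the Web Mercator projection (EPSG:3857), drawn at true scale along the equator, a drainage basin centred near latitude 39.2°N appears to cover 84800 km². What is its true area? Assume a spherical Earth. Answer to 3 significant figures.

50900 km²

For Mercator, h = k = sec φ (a conformal cylindrical projection has a single point scale, 1/cos φ).
Areal scale = k² = sec²φ = 1/cos²(39.2°) = 1/0.7749² = 1.665.
True area = apparent / (areal scale) = 84800 / 1.665 ≈ 50900 km².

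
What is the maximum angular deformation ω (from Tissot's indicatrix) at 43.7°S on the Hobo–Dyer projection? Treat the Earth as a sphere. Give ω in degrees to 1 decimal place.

Hobo–Dyer is a cylindrical equal-area projection with standard parallels at ±37.5°. Cylindrical equal-area (φ₀ = 37.5°): h = cos φ / cos 37.5° along meridians, k = cos 37.5° / cos φ along parallels; h·k = 1.
At 43.7°: h = 0.9113, k = 1.097; principal scales a = 1.097, b = 0.9113.
sin(ω/2) = (a − b)/(a + b) = 0.1861/2.009 = 0.09264, so ω = 2 arcsin(0.09264) ≈ 10.6°.

10.6°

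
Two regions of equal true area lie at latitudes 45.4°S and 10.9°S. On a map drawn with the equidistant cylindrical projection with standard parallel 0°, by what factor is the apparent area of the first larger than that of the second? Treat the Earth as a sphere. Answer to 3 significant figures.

1.40

For the equirectangular projection with φ₀ = 0 (plate carrée), h = 1 along meridians and k = sec φ along parallels.
Areal scale at 45.4°: h·k = 1.000 × 1.424 = 1.424.
Areal scale at 10.9°: h·k = 1.000 × 1.018 = 1.018.
Ratio = 1.424/1.018 ≈ 1.40.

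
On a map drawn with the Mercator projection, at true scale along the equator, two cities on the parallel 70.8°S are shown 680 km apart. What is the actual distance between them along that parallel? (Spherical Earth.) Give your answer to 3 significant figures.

The Mercator projection is conformal; its linear scale factor is the same in every direction and equals sec φ = 1/cos φ.
Along the parallel at 70.8°, map distances are exaggerated by k = sec 70.8° = 3.041.
True distance = 680 / 3.041 = 680 × cos 70.8° ≈ 224 km.

224 km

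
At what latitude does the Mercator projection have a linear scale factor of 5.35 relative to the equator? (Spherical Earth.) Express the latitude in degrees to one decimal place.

Mercator scale is k = sec φ = 1/cos φ.
1/cos φ = 5.35  ⇒  cos φ = 0.1869  ⇒  φ = arccos(0.1869) ≈ 79.2°.

79.2°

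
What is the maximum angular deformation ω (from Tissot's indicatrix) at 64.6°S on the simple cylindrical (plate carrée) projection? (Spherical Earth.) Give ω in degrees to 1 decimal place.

For the equirectangular projection with φ₀ = 0 (plate carrée), h = 1 along meridians and k = sec φ along parallels.
At 64.6°: h = 1.000, k = 2.331; principal scales a = 2.331, b = 1.000.
sin(ω/2) = (a − b)/(a + b) = 1.331/3.331 = 0.3996, so ω = 2 arcsin(0.3996) ≈ 47.1°.

47.1°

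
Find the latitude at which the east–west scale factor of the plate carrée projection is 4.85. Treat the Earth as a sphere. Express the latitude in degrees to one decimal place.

Plate carrée: h = 1, k = sec φ along parallels.
sec φ = 4.85  ⇒  cos φ = 0.2062  ⇒  φ ≈ 78.1°.

78.1°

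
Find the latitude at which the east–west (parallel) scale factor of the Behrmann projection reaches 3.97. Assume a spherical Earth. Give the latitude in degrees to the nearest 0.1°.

77.4°

The Behrmann projection is cylindrical equal-area with φ₀ = 30°. A cylindrical equal-area projection with standard parallel φ₀ has meridian scale h = cos φ / cos φ₀ and parallel scale k = cos φ₀ / cos φ (so areas are preserved, h·k = 1).
k = cos φ₀ / cos φ = 3.97  ⇒  cos φ = cos 30° / 3.97 = 0.2181.
φ = arccos(0.2181) ≈ 77.4°.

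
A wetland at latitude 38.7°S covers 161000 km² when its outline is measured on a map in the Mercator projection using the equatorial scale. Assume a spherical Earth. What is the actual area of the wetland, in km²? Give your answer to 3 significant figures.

For Mercator, h = k = sec φ (a conformal cylindrical projection has a single point scale, 1/cos φ).
Areal scale = k² = sec²φ = 1/cos²(38.7°) = 1/0.7804² = 1.642.
True area = apparent / (areal scale) = 161000 / 1.642 ≈ 98100 km².

98100 km²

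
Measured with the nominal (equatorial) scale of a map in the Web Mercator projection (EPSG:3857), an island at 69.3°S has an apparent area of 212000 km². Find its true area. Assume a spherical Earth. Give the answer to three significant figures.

26500 km²

The Mercator projection is conformal; its linear scale factor is the same in every direction and equals sec φ = 1/cos φ.
Areal scale = k² = sec²φ = 1/cos²(69.3°) = 1/0.3535² = 8.004.
True area = apparent / (areal scale) = 212000 / 8.004 ≈ 26500 km².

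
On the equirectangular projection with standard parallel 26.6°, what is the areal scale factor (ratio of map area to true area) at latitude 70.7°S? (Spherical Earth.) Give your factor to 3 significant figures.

2.71

The equidistant cylindrical projection with φ₀ = 26.6° has h = 1 (meridians true) and k = cos φ₀ / cos φ along parallels.
Areal scale = h·k = 1 × cos φ₀ / cos φ; at 70.7°, h = 1.000, k = 2.705, so h·k = 2.705.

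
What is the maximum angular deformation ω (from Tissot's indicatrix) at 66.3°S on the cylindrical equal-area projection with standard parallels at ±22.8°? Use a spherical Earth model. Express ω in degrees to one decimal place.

85.8°

For cylindrical equal-area with standard parallel φ₀, h = cos φ / cos φ₀ and k = cos φ₀ / cos φ, so h·k = 1.
At 66.3°: h = 0.4360, k = 2.293; principal scales a = 2.293, b = 0.4360.
sin(ω/2) = (a − b)/(a + b) = 1.857/2.730 = 0.6805, so ω = 2 arcsin(0.6805) ≈ 85.8°.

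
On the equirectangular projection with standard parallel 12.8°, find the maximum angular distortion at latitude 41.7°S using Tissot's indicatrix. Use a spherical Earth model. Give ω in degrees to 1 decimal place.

In the equirectangular projection with standard parallel φ₀ = 12.8° (x = Rλ cos φ₀, y = Rφ), meridians are true-scale (h = 1) and the parallel scale is k = cos φ₀ / cos φ.
At 41.7°: h = 1.000, k = 1.306; principal scales a = 1.306, b = 1.000.
sin(ω/2) = (a − b)/(a + b) = 0.3061/2.306 = 0.1327, so ω = 2 arcsin(0.1327) ≈ 15.3°.

15.3°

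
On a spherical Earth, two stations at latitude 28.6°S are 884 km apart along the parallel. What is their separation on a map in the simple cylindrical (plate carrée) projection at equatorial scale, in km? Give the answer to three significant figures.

1010 km

Plate carrée maps x = Rλ, y = Rφ. The meridian scale is h = 1 and the parallel scale is k = 1/cos φ = sec φ.
Along the parallel, k = sec 28.6° = 1/0.8780 = 1.139.
Map distance = 884 × 1.139 ≈ 1010 km.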